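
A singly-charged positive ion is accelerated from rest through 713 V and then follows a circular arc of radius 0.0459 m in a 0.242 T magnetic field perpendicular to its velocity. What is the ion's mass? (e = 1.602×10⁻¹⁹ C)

m ≈ 1.39×10⁻²⁶ kg

Combine |q|V = ½mv² and r = mv/(|q|B): eliminate v to get m = qB²r²/(2V).
m = (1.602×10⁻¹⁹)(0.242)²(0.0459)²/(2·713) ≈ 1.39×10⁻²⁶ kg.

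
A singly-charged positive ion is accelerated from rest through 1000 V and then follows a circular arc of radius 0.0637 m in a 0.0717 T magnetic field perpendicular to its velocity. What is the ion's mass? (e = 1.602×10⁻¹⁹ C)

m ≈ 1.67×10⁻²⁷ kg

Combine |q|V = ½mv² and r = mv/(|q|B): eliminate v to get m = qB²r²/(2V).
m = (1.602×10⁻¹⁹)(0.0717)²(0.0637)²/(2·1000) ≈ 1.67×10⁻²⁷ kg.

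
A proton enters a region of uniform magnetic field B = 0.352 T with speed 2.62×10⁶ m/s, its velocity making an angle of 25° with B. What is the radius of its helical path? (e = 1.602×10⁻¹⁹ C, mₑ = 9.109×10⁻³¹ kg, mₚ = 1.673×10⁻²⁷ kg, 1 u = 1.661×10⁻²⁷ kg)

v⊥ = v sinθ = 2.62×10⁶·sin25° ≈ 1.107×10⁶ m/s.
r = m v⊥/(|q|B) = (1.673×10⁻²⁷)(1.107×10⁶)/((1.602×10⁻¹⁹)(0.352)) ≈ 0.0329 m.

r ≈ 0.0329 m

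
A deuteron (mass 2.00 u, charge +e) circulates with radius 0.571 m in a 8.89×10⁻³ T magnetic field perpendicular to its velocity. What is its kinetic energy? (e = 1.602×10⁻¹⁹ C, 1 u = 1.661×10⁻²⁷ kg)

KE ≈ 621 eV

v = |q|Br/m, then KE = ½mv² = (qBr)²/(2m).
v = (1.602×10⁻¹⁹)(8.89×10⁻³)(0.571)/3.322×10⁻²⁷ ≈ 2.448×10⁵ m/s.
KE = ½(3.322×10⁻²⁷)(2.448×10⁵)² ≈ 9.95×10⁻¹⁷ J = 621 eV.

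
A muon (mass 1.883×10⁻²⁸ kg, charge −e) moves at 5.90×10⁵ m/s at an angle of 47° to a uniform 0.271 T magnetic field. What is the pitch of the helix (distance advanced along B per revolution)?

v∥ = v cosθ = 5.90×10⁵·cos47° ≈ 4.024×10⁵ m/s.
T = 2πm/(|q|B) = 2π(1.883×10⁻²⁸)/((1.602×10⁻¹⁹)(0.271)) ≈ 2.725×10⁻⁸ s.
pitch = v∥ T = (4.024×10⁵)(2.725×10⁻⁸) ≈ 0.0110 m.

p ≈ 0.0110 m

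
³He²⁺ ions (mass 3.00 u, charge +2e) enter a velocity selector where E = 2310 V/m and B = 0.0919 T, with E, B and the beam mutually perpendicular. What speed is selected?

v = 2.51×10⁴ m/s

Zero net Lorentz force requires |qE| = |q v×B|, i.e. E = vB.
v = E/B = 2310/0.0919 = 2.51×10⁴ m/s.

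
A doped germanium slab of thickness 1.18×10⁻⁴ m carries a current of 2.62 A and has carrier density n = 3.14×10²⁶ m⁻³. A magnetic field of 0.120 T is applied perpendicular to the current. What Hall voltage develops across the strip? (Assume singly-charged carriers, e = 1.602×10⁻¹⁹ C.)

V_H ≈ 5.30×10⁻⁵ V

V_H = IB/(n e t).
V_H = (2.62)(0.120)/((3.14×10²⁶)(1.602×10⁻¹⁹)(1.18×10⁻⁴)) ≈ 5.30×10⁻⁵ V.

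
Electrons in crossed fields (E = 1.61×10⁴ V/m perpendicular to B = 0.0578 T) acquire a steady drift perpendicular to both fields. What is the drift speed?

v_d ≈ 2.79×10⁵ m/s

The E×B drift speed is v_d = E/B.
v_d = 1.61×10⁴/0.0578 = 2.79×10⁵ m/s.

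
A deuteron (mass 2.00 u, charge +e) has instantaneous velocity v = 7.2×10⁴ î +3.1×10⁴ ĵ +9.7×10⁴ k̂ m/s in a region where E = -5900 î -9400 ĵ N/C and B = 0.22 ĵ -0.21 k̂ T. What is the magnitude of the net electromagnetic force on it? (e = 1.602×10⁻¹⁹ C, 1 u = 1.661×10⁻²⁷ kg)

v×B = (-2.78×10⁴, 1.51×10⁴, 1.58×10⁴) N/C.
E + v×B = (-3.38×10⁴, 5720, 1.58×10⁴) N/C.
F = q(E + v×B) = (1.602×10⁻¹⁹ C)·(-3.38×10⁴, 5720, 1.58×10⁴) = (-5.41×10⁻¹⁵, 9.16×10⁻¹⁶, 2.54×10⁻¹⁵) N.
|F| = 6.04×10⁻¹⁵ N.

|F| ≈ 6.04×10⁻¹⁵ N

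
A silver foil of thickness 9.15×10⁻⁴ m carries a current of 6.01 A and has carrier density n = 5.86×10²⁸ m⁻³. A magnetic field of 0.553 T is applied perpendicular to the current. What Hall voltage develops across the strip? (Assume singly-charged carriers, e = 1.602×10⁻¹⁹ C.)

V_H ≈ 3.87×10⁻⁷ V

V_H = IB/(n e t).
V_H = (6.01)(0.553)/((5.86×10²⁸)(1.602×10⁻¹⁹)(9.15×10⁻⁴)) ≈ 3.87×10⁻⁷ V.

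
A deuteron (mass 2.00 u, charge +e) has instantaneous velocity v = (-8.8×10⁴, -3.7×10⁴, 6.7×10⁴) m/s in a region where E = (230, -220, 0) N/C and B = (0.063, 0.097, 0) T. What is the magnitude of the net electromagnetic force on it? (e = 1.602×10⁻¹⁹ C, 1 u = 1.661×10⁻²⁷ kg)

v×B = (-6500, 4220, -6200) N/C.
E + v×B = (-6270, 4000, -6200) N/C.
F = q(E + v×B) = (1.602×10⁻¹⁹ C)·(-6270, 4000, -6200) = (-1.00×10⁻¹⁵, 6.41×10⁻¹⁶, -9.94×10⁻¹⁶) N.
|F| = 1.55×10⁻¹⁵ N.

|F| ≈ 1.55×10⁻¹⁵ N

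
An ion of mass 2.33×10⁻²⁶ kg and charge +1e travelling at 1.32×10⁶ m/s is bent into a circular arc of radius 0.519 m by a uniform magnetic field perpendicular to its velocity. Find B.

From |q|vB = mv²/r, B = mv/(|q|r).
B = (2.33×10⁻²⁶)(1.32×10⁶)/((1.602×10⁻¹⁹)(0.519)) ≈ 0.370 T.

B ≈ 0.370 T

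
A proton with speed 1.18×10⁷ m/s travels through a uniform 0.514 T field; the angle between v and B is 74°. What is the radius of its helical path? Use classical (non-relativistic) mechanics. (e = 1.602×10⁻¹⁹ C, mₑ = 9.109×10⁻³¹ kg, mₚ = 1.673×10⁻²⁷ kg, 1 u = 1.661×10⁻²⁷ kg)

v⊥ = v sinθ = 1.18×10⁷·sin74° ≈ 1.134×10⁷ m/s.
r = m v⊥/(|q|B) = (1.673×10⁻²⁷)(1.134×10⁷)/((1.602×10⁻¹⁹)(0.514)) ≈ 0.230 m.

r ≈ 0.230 m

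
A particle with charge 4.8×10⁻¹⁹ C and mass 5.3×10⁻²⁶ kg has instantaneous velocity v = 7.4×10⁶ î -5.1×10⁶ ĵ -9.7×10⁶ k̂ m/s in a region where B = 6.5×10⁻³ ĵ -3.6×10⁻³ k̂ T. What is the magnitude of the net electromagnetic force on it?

v×B = (8.14×10⁴, 2.66×10⁴, 4.81×10⁴) N/C.
F = q v×B = (4.8×10⁻¹⁹ C)·(8.14×10⁴, 2.66×10⁴, 4.81×10⁴) = (3.91×10⁻¹⁴, 1.28×10⁻¹⁴, 2.31×10⁻¹⁴) N.
|F| = 4.72×10⁻¹⁴ N.

|F| ≈ 4.72×10⁻¹⁴ N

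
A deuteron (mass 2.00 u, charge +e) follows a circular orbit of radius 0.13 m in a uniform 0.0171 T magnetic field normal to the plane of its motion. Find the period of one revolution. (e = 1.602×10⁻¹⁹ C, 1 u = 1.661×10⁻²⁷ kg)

T ≈ 7.62×10⁻⁶ s

The cyclotron period depends only on m, q, B: T = 2πm/(|q|B).
T = 2π(3.322×10⁻²⁷)/((1.602×10⁻¹⁹)(0.0171)) ≈ 7.62×10⁻⁶ s.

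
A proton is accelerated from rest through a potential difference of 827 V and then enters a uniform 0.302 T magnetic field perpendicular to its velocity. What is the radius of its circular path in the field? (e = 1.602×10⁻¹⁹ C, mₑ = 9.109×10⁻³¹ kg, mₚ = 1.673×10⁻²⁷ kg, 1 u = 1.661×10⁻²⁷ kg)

r ≈ 0.0138 m

Acceleration: |q|V = ½mv² ⇒ v = √(2|q|V/m) = √(2·1.602×10⁻¹⁹·827/1.673×10⁻²⁷) ≈ 3.980×10⁵ m/s.
In the field: r = mv/(|q|B) = (1.673×10⁻²⁷)(3.980×10⁵)/((1.602×10⁻¹⁹)(0.302)) ≈ 0.0138 m.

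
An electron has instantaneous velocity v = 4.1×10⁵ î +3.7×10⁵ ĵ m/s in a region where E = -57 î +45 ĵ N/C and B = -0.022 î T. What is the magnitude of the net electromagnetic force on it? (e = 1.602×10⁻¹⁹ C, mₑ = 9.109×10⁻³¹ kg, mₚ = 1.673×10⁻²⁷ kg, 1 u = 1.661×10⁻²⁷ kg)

v×B = (0, 0, 8140) N/C.
E + v×B = (-57.0, 45.0, 8140) N/C.
F = q(E + v×B) = (−1.602×10⁻¹⁹ C)·(-57.0, 45.0, 8140) = (9.13×10⁻¹⁸, -7.21×10⁻¹⁸, -1.30×10⁻¹⁵) N.
|F| = 1.30×10⁻¹⁵ N.

|F| ≈ 1.30×10⁻¹⁵ N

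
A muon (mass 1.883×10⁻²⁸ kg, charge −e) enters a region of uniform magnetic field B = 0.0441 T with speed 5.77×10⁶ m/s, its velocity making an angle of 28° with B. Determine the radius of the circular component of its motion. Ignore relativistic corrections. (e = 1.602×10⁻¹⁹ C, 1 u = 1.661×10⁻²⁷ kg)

v⊥ = v sinθ = 5.77×10⁶·sin28° ≈ 2.709×10⁶ m/s.
r = m v⊥/(|q|B) = (1.883×10⁻²⁸)(2.709×10⁶)/((1.602×10⁻¹⁹)(0.0441)) ≈ 0.0722 m.

r ≈ 0.0722 m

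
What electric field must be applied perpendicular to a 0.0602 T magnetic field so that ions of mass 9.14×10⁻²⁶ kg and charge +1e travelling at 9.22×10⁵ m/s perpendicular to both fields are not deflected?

E = 5.55×10⁴ V/m

For straight-line motion qE = qvB, so E = vB.
E = 9.22×10⁵ × 0.0602 = 5.55×10⁴ V/m.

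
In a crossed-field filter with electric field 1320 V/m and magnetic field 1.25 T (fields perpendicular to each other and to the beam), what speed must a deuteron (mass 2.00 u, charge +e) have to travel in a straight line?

Zero net Lorentz force requires |qE| = |q v×B|, i.e. E = vB.
v = E/B = 1320/1.25 = 1060 m/s.

v = 1060 m/s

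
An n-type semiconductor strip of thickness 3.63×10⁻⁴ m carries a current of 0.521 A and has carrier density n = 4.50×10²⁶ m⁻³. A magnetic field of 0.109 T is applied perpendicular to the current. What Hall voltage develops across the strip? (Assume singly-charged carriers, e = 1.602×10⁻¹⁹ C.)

V_H = IB/(n e t).
V_H = (0.521)(0.109)/((4.50×10²⁶)(1.602×10⁻¹⁹)(3.63×10⁻⁴)) ≈ 2.17×10⁻⁶ V.

V_H ≈ 2.17×10⁻⁶ V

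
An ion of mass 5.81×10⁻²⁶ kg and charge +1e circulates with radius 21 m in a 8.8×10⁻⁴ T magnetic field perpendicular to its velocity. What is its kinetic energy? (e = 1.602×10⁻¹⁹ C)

KE ≈ 470 eV

v = |q|Br/m, then KE = ½mv² = (qBr)²/(2m).
v = (1.602×10⁻¹⁹)(8.8×10⁻⁴)(21)/5.81×10⁻²⁶ ≈ 5.096×10⁴ m/s.
KE = ½(5.81×10⁻²⁶)(5.096×10⁴)² ≈ 7.5×10⁻¹⁷ J = 470 eV.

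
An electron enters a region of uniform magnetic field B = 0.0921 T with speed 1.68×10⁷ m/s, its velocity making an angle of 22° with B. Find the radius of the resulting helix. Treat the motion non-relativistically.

r ≈ 3.89×10⁻⁴ m

v⊥ = v sinθ = 1.68×10⁷·sin22° ≈ 6.293×10⁶ m/s.
r = m v⊥/(|q|B) = (9.109×10⁻³¹)(6.293×10⁶)/((1.602×10⁻¹⁹)(0.0921)) ≈ 3.89×10⁻⁴ m.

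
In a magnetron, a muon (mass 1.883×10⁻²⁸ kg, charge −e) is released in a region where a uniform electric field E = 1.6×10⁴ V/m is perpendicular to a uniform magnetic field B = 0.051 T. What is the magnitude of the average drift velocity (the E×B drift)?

The E×B drift speed is v_d = E/B.
v_d = 1.6×10⁴/0.051 = 3.1×10⁵ m/s.

v_d ≈ 3.1×10⁵ m/s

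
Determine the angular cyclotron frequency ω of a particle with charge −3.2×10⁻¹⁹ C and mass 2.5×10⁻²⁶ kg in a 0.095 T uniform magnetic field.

ω ≈ 1.2×10⁶ rad/s

ω = |q|B/m.
ω = (3.2×10⁻¹⁹)(0.095)/2.5×10⁻²⁶ ≈ 1.2×10⁶ rad/s.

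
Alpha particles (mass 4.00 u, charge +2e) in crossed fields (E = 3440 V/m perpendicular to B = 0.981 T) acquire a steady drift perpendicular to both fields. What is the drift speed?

v_d ≈ 3510 m/s

The E×B drift speed is v_d = E/B.
v_d = 3440/0.981 = 3510 m/s.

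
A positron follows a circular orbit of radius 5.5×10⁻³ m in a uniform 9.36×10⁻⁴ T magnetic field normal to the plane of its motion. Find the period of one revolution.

The cyclotron period depends only on m, q, B: T = 2πm/(|q|B).
T = 2π(9.109×10⁻³¹)/((1.602×10⁻¹⁹)(9.36×10⁻⁴)) ≈ 3.82×10⁻⁸ s.

T ≈ 3.82×10⁻⁸ s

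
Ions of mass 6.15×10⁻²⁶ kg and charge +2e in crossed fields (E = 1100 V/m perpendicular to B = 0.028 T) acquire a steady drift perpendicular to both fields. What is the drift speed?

The E×B drift speed is v_d = E/B.
v_d = 1100/0.028 = 3.9×10⁴ m/s.

v_d ≈ 3.9×10⁴ m/s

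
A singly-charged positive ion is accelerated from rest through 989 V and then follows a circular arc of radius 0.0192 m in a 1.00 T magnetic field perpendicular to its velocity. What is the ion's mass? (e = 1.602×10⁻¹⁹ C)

m ≈ 2.99×10⁻²⁶ kg

Combine |q|V = ½mv² and r = mv/(|q|B): eliminate v to get m = qB²r²/(2V).
m = (1.602×10⁻¹⁹)(1.00)²(0.0192)²/(2·989) ≈ 2.99×10⁻²⁶ kg.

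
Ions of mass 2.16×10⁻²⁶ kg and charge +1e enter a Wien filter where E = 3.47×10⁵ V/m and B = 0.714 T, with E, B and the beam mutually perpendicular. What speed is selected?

v = 4.86×10⁵ m/s

Straight-line motion ⇒ electric and magnetic forces cancel, so E = vB.
v = E/B = 3.47×10⁵/0.714 = 4.86×10⁵ m/s.
The result is independent of the particle's charge and mass.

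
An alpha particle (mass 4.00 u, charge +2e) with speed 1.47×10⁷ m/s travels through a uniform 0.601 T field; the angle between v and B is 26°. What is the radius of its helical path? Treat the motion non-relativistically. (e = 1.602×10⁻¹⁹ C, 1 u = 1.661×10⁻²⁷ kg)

v⊥ = v sinθ = 1.47×10⁷·sin26° ≈ 6.444×10⁶ m/s.
r = m v⊥/(|q|B) = (6.644×10⁻²⁷)(6.444×10⁶)/((3.204×10⁻¹⁹)(0.601)) ≈ 0.222 m.

r ≈ 0.222 m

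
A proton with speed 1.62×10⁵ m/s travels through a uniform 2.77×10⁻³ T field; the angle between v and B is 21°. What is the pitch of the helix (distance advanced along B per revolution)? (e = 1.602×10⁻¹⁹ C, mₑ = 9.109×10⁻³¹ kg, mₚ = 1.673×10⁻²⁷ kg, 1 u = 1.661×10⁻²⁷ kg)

v∥ = v cosθ = 1.62×10⁵·cos21° ≈ 1.512×10⁵ m/s.
T = 2πm/(|q|B) = 2π(1.673×10⁻²⁷)/((1.602×10⁻¹⁹)(2.77×10⁻³)) ≈ 2.369×10⁻⁵ s.
pitch = v∥ T = (1.512×10⁵)(2.369×10⁻⁵) ≈ 3.58 m.

p ≈ 3.58 m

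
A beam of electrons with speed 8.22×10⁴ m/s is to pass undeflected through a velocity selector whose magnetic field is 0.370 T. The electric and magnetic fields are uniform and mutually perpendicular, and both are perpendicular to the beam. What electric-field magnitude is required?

E = 3.04×10⁴ V/m

For straight-line motion qE = qvB, so E = vB.
E = 8.22×10⁴ × 0.370 = 3.04×10⁴ V/m.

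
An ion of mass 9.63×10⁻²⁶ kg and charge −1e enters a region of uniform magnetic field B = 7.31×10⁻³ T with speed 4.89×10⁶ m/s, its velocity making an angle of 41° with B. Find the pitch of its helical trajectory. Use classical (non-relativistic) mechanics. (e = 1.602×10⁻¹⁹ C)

v∥ = v cosθ = 4.89×10⁶·cos41° ≈ 3.691×10⁶ m/s.
T = 2πm/(|q|B) = 2π(9.63×10⁻²⁶)/((1.602×10⁻¹⁹)(7.31×10⁻³)) ≈ 5.167×10⁻⁴ s.
pitch = v∥ T = (3.691×10⁶)(5.167×10⁻⁴) ≈ 1910 m.

p ≈ 1910 m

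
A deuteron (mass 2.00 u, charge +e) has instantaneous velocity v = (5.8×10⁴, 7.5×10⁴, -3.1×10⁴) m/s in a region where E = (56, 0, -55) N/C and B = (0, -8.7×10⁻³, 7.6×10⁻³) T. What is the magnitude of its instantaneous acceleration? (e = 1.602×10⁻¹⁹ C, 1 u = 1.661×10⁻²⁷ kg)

v×B = (300, -441, -505) N/C.
E + v×B = (356, -441, -560) N/C.
F = q(E + v×B) = (1.602×10⁻¹⁹ C)·(356, -441, -560) = (5.71×10⁻¹⁷, -7.06×10⁻¹⁷, -8.96×10⁻¹⁷) N.
|a| = |F|/m = 1.276×10⁻¹⁶/3.322×10⁻²⁷ ≈ 3.84×10¹⁰ m/s².

|a| ≈ 3.84×10¹⁰ m/s²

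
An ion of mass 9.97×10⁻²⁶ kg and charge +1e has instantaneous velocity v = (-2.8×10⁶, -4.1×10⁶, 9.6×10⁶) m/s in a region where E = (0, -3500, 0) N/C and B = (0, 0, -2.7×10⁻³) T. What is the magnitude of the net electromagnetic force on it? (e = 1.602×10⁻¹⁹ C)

v×B = (1.11×10⁴, -7560, 0) N/C.
E + v×B = (1.11×10⁴, -1.11×10⁴, 0) N/C.
F = q(E + v×B) = (1.602×10⁻¹⁹ C)·(1.11×10⁴, -1.11×10⁴, 0) = (1.77×10⁻¹⁵, -1.77×10⁻¹⁵, 0) N.
|F| = 2.51×10⁻¹⁵ N.

|F| ≈ 2.51×10⁻¹⁵ N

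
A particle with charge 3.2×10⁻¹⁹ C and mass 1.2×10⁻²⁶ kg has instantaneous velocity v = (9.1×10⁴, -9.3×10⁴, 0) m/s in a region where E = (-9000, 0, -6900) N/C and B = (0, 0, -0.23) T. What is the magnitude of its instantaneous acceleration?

|a| ≈ 6.74×10¹¹ m/s²

v×B = (2.14×10⁴, 2.09×10⁴, 0) N/C.
E + v×B = (1.24×10⁴, 2.09×10⁴, -6900) N/C.
F = q(E + v×B) = (3.2×10⁻¹⁹ C)·(1.24×10⁴, 2.09×10⁴, -6900) = (3.96×10⁻¹⁵, 6.70×10⁻¹⁵, -2.21×10⁻¹⁵) N.
|a| = |F|/m = 8.090×10⁻¹⁵/1.2×10⁻²⁶ ≈ 6.74×10¹¹ m/s².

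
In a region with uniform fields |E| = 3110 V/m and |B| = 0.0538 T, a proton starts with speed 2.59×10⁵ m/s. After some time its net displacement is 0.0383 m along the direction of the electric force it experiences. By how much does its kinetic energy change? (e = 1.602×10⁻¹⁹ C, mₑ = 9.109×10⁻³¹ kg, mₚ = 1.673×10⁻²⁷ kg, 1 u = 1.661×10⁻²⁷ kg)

The magnetic force is always ⟂ v and does no work; only the electric force changes KE.
ΔKE = F_E · d = |q|E d = (1.602×10⁻¹⁹)(3110)(0.0383) ≈ 1.91×10⁻¹⁷ J.

ΔKE ≈ 1.91×10⁻¹⁷ J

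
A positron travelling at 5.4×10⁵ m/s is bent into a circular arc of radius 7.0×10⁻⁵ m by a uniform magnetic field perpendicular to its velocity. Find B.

B ≈ 0.044 T

From |q|vB = mv²/r, B = mv/(|q|r).
B = (9.109×10⁻³¹)(5.4×10⁵)/((1.602×10⁻¹⁹)(7.0×10⁻⁵)) ≈ 0.044 T.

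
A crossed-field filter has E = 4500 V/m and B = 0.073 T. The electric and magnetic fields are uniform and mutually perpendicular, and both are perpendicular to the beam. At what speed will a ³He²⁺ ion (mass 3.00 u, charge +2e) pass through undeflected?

Straight-line motion ⇒ electric and magnetic forces cancel, so E = vB.
v = E/B = 4500/0.073 = 6.2×10⁴ m/s.
The result is independent of the particle's charge and mass.

v = 6.2×10⁴ m/s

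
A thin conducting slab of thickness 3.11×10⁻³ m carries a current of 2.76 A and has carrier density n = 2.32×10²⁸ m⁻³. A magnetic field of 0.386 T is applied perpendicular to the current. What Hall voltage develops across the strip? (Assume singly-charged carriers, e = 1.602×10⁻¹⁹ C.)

V_H ≈ 9.22×10⁻⁸ V

V_H = IB/(n e t).
V_H = (2.76)(0.386)/((2.32×10²⁸)(1.602×10⁻¹⁹)(3.11×10⁻³)) ≈ 9.22×10⁻⁸ V.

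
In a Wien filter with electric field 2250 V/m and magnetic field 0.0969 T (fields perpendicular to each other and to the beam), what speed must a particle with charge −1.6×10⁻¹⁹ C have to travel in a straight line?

For undeflected motion the electric and magnetic forces balance: qE = qvB.
v = E/B = 2250/0.0969 = 2.32×10⁴ m/s.
The result is independent of the particle's charge and mass.

v = 2.32×10⁴ m/s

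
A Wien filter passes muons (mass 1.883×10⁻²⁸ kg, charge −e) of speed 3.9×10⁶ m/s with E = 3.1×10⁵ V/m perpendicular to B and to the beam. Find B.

Balance of forces in the selector: qE = qvB ⇒ B = E/v.
B = 3.1×10⁵/3.9×10⁶ = 0.079 T.

B = 0.079 T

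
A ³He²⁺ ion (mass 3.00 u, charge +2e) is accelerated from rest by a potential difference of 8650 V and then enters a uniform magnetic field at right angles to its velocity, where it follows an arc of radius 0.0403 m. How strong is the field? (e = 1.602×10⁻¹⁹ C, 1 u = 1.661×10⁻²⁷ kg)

v = √(2|q|V/m) = √(2·3.204×10⁻¹⁹·8650/4.983×10⁻²⁷) ≈ 1.055×10⁶ m/s.
B = mv/(|q|r) = (4.983×10⁻²⁷)(1.055×10⁶)/((3.204×10⁻¹⁹)(0.0403)) ≈ 0.407 T.

B ≈ 0.407 T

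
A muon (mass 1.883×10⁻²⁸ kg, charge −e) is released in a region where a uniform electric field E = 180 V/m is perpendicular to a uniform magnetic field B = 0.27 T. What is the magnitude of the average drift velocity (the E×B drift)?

The E×B drift speed is v_d = E/B.
v_d = 180/0.27 = 670 m/s.

v_d ≈ 670 m/s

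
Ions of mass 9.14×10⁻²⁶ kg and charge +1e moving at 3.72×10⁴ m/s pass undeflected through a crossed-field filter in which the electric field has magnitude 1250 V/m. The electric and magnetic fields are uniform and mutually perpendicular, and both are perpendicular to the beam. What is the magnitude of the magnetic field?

Balance of forces in the selector: qE = qvB ⇒ B = E/v.
B = 1250/3.72×10⁴ = 0.0336 T.

B = 0.0336 T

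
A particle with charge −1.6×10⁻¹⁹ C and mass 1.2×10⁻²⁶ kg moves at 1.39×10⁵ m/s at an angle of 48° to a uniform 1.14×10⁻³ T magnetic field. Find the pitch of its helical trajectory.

p ≈ 38.4 m

v∥ = v cosθ = 1.39×10⁵·cos48° ≈ 9.301×10⁴ m/s.
T = 2πm/(|q|B) = 2π(1.2×10⁻²⁶)/((1.6×10⁻¹⁹)(1.14×10⁻³)) ≈ 4.134×10⁻⁴ s.
pitch = v∥ T = (9.301×10⁴)(4.134×10⁻⁴) ≈ 38.4 m.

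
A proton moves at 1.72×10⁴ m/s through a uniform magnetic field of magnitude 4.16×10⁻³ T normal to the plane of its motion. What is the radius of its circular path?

r ≈ 0.0432 m

The magnetic force provides the centripetal force: |q|vB = mv²/r.
r = mv/(|q|B) = (1.673×10⁻²⁷)(1.72×10⁴)/((1.602×10⁻¹⁹)(4.16×10⁻³)) ≈ 0.0432 m.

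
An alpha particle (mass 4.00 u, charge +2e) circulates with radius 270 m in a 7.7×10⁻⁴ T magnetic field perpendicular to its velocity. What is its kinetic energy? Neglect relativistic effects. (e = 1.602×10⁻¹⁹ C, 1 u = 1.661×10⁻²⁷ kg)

v = |q|Br/m, then KE = ½mv² = (qBr)²/(2m).
v = (3.204×10⁻¹⁹)(7.7×10⁻⁴)(270)/6.644×10⁻²⁷ ≈ 1.003×10⁷ m/s.
KE = ½(6.644×10⁻²⁷)(1.003×10⁷)² ≈ 3.3×10⁻¹³ J = 2.1×10⁶ eV.

KE ≈ 2.1×10⁶ eV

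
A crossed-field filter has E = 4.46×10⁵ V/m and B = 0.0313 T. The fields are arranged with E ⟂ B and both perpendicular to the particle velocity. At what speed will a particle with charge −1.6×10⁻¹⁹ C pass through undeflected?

For undeflected motion the electric and magnetic forces balance: qE = qvB.
v = E/B = 4.46×10⁵/0.0313 = 1.42×10⁷ m/s.

v = 1.42×10⁷ m/s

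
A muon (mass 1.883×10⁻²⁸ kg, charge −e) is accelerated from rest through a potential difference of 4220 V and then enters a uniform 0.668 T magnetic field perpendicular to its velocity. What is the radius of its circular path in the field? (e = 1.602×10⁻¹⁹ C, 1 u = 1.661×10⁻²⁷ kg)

r ≈ 4.72×10⁻³ m

Acceleration: |q|V = ½mv² ⇒ v = √(2|q|V/m) = √(2·1.602×10⁻¹⁹·4220/1.883×10⁻²⁸) ≈ 2.680×10⁶ m/s.
In the field: r = mv/(|q|B) = (1.883×10⁻²⁸)(2.680×10⁶)/((1.602×10⁻¹⁹)(0.668)) ≈ 4.72×10⁻³ m.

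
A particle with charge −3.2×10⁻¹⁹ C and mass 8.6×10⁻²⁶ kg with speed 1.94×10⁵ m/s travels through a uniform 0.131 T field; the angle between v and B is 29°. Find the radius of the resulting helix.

r ≈ 0.193 m

v⊥ = v sinθ = 1.94×10⁵·sin29° ≈ 9.405×10⁴ m/s.
r = m v⊥/(|q|B) = (8.6×10⁻²⁶)(9.405×10⁴)/((3.2×10⁻¹⁹)(0.131)) ≈ 0.193 m.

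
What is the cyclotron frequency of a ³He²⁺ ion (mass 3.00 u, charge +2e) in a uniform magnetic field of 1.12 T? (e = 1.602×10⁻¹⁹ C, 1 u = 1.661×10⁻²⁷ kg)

f ≈ 1.15×10⁷ Hz

f = |q|B/(2πm).
f = (3.204×10⁻¹⁹)(1.12)/(2π·4.983×10⁻²⁷) ≈ 1.15×10⁷ Hz.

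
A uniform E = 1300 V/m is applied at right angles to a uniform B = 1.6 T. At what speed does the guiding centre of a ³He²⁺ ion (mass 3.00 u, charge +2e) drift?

v_d ≈ 810 m/s

The E×B drift speed is v_d = E/B.
v_d = 1300/1.6 = 810 m/s.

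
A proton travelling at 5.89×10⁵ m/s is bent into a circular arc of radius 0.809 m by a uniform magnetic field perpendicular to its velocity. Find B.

B ≈ 7.60×10⁻³ T

From |q|vB = mv²/r, B = mv/(|q|r).
B = (1.673×10⁻²⁷)(5.89×10⁵)/((1.602×10⁻¹⁹)(0.809)) ≈ 7.60×10⁻³ T.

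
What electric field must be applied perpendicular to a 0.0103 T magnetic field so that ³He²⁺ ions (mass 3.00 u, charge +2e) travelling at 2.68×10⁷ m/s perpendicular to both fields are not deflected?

E = 2.76×10⁵ V/m

For straight-line motion qE = qvB, so E = vB.
E = 2.68×10⁷ × 0.0103 = 2.76×10⁵ V/m.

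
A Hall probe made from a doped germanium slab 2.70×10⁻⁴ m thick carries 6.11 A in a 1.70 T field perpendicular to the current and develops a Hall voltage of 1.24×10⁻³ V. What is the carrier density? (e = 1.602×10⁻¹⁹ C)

n ≈ 1.94×10²⁶ m⁻³

From V_H = IB/(n e t), n = IB/(V_H e t).
n = (6.11)(1.70)/((1.24×10⁻³)(1.602×10⁻¹⁹)(2.70×10⁻⁴)) ≈ 1.94×10²⁶ m⁻³.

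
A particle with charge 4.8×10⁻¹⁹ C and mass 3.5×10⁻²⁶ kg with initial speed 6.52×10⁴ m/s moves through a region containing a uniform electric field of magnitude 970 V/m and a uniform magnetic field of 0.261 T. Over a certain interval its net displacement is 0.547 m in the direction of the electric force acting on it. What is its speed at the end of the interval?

v_f ≈ 1.37×10⁵ m/s

B does no work; ΔKE = |q|E d.
½mv_f² = ½mv₀² + |q|Ed = ½(3.5×10⁻²⁶)(6.52×10⁴)² + (4.8×10⁻¹⁹)(970)(0.547) ≈ 7.439×10⁻¹⁷ J + 2.547×10⁻¹⁶ J ≈ 3.291×10⁻¹⁶ J.
v_f = √(2·3.291×10⁻¹⁶/3.5×10⁻²⁶) ≈ 1.37×10⁵ m/s.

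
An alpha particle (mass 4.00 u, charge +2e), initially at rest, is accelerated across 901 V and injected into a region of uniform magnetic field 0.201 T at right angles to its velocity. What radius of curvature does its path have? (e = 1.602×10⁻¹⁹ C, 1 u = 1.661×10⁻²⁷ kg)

r ≈ 0.0304 m

Acceleration: |q|V = ½mv² ⇒ v = √(2|q|V/m) = √(2·3.204×10⁻¹⁹·901/6.644×10⁻²⁷) ≈ 2.948×10⁵ m/s.
In the field: r = mv/(|q|B) = (6.644×10⁻²⁷)(2.948×10⁵)/((3.204×10⁻¹⁹)(0.201)) ≈ 0.0304 m.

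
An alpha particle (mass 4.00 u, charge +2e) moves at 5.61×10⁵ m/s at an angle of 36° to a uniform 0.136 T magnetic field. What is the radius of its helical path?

v⊥ = v sinθ = 5.61×10⁵·sin36° ≈ 3.297×10⁵ m/s.
r = m v⊥/(|q|B) = (6.644×10⁻²⁷)(3.297×10⁵)/((3.204×10⁻¹⁹)(0.136)) ≈ 0.0503 m.

r ≈ 0.0503 m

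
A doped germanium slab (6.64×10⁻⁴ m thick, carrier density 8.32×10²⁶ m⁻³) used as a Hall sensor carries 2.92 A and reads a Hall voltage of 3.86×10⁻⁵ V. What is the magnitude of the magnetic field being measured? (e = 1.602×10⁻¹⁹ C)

From V_H = IB/(n e t), B = V_H n e t / I.
B = (3.86×10⁻⁵)(8.32×10²⁶)(1.602×10⁻¹⁹)(6.64×10⁻⁴)/2.92 ≈ 1.17 T.

B ≈ 1.17 T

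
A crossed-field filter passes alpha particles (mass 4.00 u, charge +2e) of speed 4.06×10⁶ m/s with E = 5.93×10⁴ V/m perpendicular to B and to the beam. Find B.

Balance of forces in the selector: qE = qvB ⇒ B = E/v.
B = 5.93×10⁴/4.06×10⁶ = 0.0146 T.

B = 0.0146 T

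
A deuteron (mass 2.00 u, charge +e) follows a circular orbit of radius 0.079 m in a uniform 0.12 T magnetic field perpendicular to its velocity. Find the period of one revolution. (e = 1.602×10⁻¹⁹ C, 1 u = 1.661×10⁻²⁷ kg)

The cyclotron period depends only on m, q, B: T = 2πm/(|q|B).
T = 2π(3.322×10⁻²⁷)/((1.602×10⁻¹⁹)(0.12)) ≈ 1.1×10⁻⁶ s.

T ≈ 1.1×10⁻⁶ s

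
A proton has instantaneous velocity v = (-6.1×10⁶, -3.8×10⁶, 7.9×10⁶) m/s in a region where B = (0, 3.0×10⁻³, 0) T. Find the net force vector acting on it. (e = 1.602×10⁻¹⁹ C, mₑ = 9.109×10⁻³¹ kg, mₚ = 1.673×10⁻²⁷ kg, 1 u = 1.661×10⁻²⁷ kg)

v×B = (-2.37×10⁴, 0, -1.83×10⁴) N/C.
F = q v×B = (1.602×10⁻¹⁹ C)·(-2.37×10⁴, 0, -1.83×10⁴) = (-3.80×10⁻¹⁵, 0, -2.93×10⁻¹⁵) N.

F ≈ (-3.80×10⁻¹⁵, 0, -2.93×10⁻¹⁵) N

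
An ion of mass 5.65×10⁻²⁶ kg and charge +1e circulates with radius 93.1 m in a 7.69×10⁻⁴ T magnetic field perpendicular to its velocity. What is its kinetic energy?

KE ≈ 7270 eV

v = |q|Br/m, then KE = ½mv² = (qBr)²/(2m).
v = (1.602×10⁻¹⁹)(7.69×10⁻⁴)(93.1)/5.65×10⁻²⁶ ≈ 2.030×10⁵ m/s.
KE = ½(5.65×10⁻²⁶)(2.030×10⁵)² ≈ 1.16×10⁻¹⁵ J = 7270 eV.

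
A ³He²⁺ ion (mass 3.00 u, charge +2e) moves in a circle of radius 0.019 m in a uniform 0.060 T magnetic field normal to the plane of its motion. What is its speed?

v ≈ 7.3×10⁴ m/s

From |q|vB = mv²/r, v = |q|Br/m.
v = (3.204×10⁻¹⁹)(0.060)(0.019)/4.983×10⁻²⁷ ≈ 7.3×10⁴ m/s.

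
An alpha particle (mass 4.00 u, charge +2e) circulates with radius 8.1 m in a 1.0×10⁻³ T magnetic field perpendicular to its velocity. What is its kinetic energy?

KE ≈ 3200 eV

v = |q|Br/m, then KE = ½mv² = (qBr)²/(2m).
v = (3.204×10⁻¹⁹)(1.0×10⁻³)(8.1)/6.644×10⁻²⁷ ≈ 3.906×10⁵ m/s.
KE = ½(6.644×10⁻²⁷)(3.906×10⁵)² ≈ 5.1×10⁻¹⁶ J = 3200 eV.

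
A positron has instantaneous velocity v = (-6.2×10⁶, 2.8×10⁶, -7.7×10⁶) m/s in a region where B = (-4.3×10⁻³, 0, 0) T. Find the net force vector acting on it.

F ≈ (0, 5.30×10⁻¹⁵, 1.93×10⁻¹⁵) N

v×B = (0, 3.31×10⁴, 1.20×10⁴) N/C.
F = q v×B = (1.602×10⁻¹⁹ C)·(0, 3.31×10⁴, 1.20×10⁴) = (0, 5.30×10⁻¹⁵, 1.93×10⁻¹⁵) N.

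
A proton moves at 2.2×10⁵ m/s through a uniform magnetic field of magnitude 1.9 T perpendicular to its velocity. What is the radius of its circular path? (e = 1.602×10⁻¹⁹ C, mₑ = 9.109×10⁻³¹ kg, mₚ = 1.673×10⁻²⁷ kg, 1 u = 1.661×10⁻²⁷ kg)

The magnetic force provides the centripetal force: |q|vB = mv²/r.
r = mv/(|q|B) = (1.673×10⁻²⁷)(2.2×10⁵)/((1.602×10⁻¹⁹)(1.9)) ≈ 1.2×10⁻³ m.

r ≈ 1.2×10⁻³ m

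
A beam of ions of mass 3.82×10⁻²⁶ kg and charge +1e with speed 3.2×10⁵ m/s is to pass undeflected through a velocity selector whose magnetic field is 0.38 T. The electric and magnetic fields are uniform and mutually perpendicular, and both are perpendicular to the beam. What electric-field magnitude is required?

E = 1.2×10⁵ V/m

For straight-line motion qE = qvB, so E = vB.
E = 3.2×10⁵ × 0.38 = 1.2×10⁵ V/m.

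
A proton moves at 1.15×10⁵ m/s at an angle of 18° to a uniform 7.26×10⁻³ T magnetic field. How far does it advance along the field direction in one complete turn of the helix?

p ≈ 0.989 m

v∥ = v cosθ = 1.15×10⁵·cos18° ≈ 1.094×10⁵ m/s.
T = 2πm/(|q|B) = 2π(1.673×10⁻²⁷)/((1.602×10⁻¹⁹)(7.26×10⁻³)) ≈ 9.038×10⁻⁶ s.
pitch = v∥ T = (1.094×10⁵)(9.038×10⁻⁶) ≈ 0.989 m.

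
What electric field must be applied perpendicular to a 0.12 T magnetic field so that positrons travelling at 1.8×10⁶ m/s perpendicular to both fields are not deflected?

For straight-line motion qE = qvB, so E = vB.
E = 1.8×10⁶ × 0.12 = 2.2×10⁵ V/m.

E = 2.2×10⁵ V/m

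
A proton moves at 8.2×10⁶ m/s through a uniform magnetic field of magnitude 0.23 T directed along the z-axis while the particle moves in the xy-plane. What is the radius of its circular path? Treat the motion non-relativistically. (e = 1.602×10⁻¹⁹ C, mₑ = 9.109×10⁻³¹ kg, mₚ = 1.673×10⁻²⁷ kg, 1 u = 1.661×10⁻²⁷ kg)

The magnetic force provides the centripetal force: |q|vB = mv²/r.
r = mv/(|q|B) = (1.673×10⁻²⁷)(8.2×10⁶)/((1.602×10⁻¹⁹)(0.23)) ≈ 0.37 m.

r ≈ 0.37 m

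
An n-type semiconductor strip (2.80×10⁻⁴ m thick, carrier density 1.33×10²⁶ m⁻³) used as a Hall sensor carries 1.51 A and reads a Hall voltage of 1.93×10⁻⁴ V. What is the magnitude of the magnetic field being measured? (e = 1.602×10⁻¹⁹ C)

B ≈ 0.763 T

From V_H = IB/(n e t), B = V_H n e t / I.
B = (1.93×10⁻⁴)(1.33×10²⁶)(1.602×10⁻¹⁹)(2.80×10⁻⁴)/1.51 ≈ 0.763 T.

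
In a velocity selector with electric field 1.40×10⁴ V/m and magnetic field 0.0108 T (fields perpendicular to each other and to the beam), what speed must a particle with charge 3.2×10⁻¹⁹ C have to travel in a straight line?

v = 1.30×10⁶ m/s

For undeflected motion the electric and magnetic forces balance: qE = qvB.
v = E/B = 1.40×10⁴/0.0108 = 1.30×10⁶ m/s.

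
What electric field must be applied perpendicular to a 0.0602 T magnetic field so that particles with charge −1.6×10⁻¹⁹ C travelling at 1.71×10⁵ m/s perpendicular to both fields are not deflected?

For straight-line motion qE = qvB, so E = vB.
E = 1.71×10⁵ × 0.0602 = 1.03×10⁴ V/m.

E = 1.03×10⁴ V/m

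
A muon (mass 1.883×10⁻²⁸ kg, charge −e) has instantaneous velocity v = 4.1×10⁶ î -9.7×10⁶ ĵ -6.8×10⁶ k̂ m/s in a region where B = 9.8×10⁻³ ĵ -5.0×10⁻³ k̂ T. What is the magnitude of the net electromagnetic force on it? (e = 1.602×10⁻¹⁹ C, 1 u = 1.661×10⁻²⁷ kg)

v×B = (1.15×10⁵, 2.05×10⁴, 4.02×10⁴) N/C.
F = q v×B = (−1.602×10⁻¹⁹ C)·(1.15×10⁵, 2.05×10⁴, 4.02×10⁴) = (-1.84×10⁻¹⁴, -3.28×10⁻¹⁵, -6.44×10⁻¹⁵) N.
|F| = 1.98×10⁻¹⁴ N.

|F| ≈ 1.98×10⁻¹⁴ N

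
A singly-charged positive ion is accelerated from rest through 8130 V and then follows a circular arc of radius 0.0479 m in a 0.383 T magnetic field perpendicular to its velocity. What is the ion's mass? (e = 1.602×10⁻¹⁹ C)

m ≈ 3.32×10⁻²⁷ kg

Combine |q|V = ½mv² and r = mv/(|q|B): eliminate v to get m = qB²r²/(2V).
m = (1.602×10⁻¹⁹)(0.383)²(0.0479)²/(2·8130) ≈ 3.32×10⁻²⁷ kg.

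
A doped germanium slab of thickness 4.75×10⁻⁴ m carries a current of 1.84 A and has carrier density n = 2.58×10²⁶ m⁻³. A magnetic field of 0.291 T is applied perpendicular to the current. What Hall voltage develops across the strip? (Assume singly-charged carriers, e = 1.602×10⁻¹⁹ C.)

V_H = IB/(n e t).
V_H = (1.84)(0.291)/((2.58×10²⁶)(1.602×10⁻¹⁹)(4.75×10⁻⁴)) ≈ 2.73×10⁻⁵ V.

V_H ≈ 2.73×10⁻⁵ V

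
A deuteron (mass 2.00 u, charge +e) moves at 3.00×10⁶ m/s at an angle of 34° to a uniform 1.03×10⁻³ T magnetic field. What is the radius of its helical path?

v⊥ = v sinθ = 3.00×10⁶·sin34° ≈ 1.678×10⁶ m/s.
r = m v⊥/(|q|B) = (3.322×10⁻²⁷)(1.678×10⁶)/((1.602×10⁻¹⁹)(1.03×10⁻³)) ≈ 33.8 m.

r ≈ 33.8 m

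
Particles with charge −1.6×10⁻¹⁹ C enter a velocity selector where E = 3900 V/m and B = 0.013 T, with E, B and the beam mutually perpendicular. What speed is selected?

For undeflected motion the electric and magnetic forces balance: qE = qvB.
v = E/B = 3900/0.013 = 3.0×10⁵ m/s.
The result is independent of the particle's charge and mass.

v = 3.0×10⁵ m/s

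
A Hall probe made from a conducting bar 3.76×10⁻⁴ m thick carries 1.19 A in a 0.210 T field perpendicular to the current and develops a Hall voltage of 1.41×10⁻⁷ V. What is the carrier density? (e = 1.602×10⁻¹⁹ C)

n ≈ 2.94×10²⁸ m⁻³

From V_H = IB/(n e t), n = IB/(V_H e t).
n = (1.19)(0.210)/((1.41×10⁻⁷)(1.602×10⁻¹⁹)(3.76×10⁻⁴)) ≈ 2.94×10²⁸ m⁻³.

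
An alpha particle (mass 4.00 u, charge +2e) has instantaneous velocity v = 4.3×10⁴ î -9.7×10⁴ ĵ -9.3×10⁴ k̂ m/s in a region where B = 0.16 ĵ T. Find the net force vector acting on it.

v×B = (1.49×10⁴, 0, 6880) N/C.
F = q v×B = (3.204×10⁻¹⁹ C)·(1.49×10⁴, 0, 6880) = (4.77×10⁻¹⁵, 0, 2.20×10⁻¹⁵) N.

F ≈ (4.77×10⁻¹⁵, 0, 2.20×10⁻¹⁵) N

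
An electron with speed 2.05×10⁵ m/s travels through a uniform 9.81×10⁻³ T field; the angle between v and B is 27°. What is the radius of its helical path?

v⊥ = v sinθ = 2.05×10⁵·sin27° ≈ 9.307×10⁴ m/s.
r = m v⊥/(|q|B) = (9.109×10⁻³¹)(9.307×10⁴)/((1.602×10⁻¹⁹)(9.81×10⁻³)) ≈ 5.39×10⁻⁵ m.

r ≈ 5.39×10⁻⁵ m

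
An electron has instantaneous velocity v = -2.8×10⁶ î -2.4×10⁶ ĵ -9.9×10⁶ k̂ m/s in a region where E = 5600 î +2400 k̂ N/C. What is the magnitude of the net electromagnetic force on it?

|F| ≈ 9.76×10⁻¹⁶ N

Only an electric field acts, so F = qE = (−1.602×10⁻¹⁹ C)·(5600, 0, 2400) = (-8.97×10⁻¹⁶, 0, -3.84×10⁻¹⁶) N.
|F| = 9.76×10⁻¹⁶ N.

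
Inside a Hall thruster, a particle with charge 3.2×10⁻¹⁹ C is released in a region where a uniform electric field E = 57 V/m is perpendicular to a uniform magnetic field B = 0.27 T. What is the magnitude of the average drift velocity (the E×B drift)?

v_d ≈ 210 m/s

The steady drift has the magnetic force balancing the electric force, so v_d = E/B.
v_d = 57/0.27 = 210 m/s.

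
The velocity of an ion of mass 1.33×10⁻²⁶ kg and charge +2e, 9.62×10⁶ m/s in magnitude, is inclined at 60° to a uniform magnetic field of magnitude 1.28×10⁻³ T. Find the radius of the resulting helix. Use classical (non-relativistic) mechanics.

r ≈ 270 m

v⊥ = v sinθ = 9.62×10⁶·sin60° ≈ 8.331×10⁶ m/s.
r = m v⊥/(|q|B) = (1.33×10⁻²⁶)(8.331×10⁶)/((3.204×10⁻¹⁹)(1.28×10⁻³)) ≈ 270 m.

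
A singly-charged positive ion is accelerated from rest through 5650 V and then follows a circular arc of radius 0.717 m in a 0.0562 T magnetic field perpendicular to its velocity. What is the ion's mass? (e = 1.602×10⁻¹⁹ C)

m ≈ 2.30×10⁻²⁶ kg

Combine |q|V = ½mv² and r = mv/(|q|B): eliminate v to get m = qB²r²/(2V).
m = (1.602×10⁻¹⁹)(0.0562)²(0.717)²/(2·5650) ≈ 2.30×10⁻²⁶ kg.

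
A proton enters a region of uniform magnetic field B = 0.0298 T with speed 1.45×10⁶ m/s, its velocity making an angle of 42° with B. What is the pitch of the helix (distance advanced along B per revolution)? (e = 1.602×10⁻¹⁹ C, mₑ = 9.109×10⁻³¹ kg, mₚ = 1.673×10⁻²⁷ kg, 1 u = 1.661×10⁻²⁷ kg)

p ≈ 2.37 m

v∥ = v cosθ = 1.45×10⁶·cos42° ≈ 1.078×10⁶ m/s.
T = 2πm/(|q|B) = 2π(1.673×10⁻²⁷)/((1.602×10⁻¹⁹)(0.0298)) ≈ 2.202×10⁻⁶ s.
pitch = v∥ T = (1.078×10⁶)(2.202×10⁻⁶) ≈ 2.37 m.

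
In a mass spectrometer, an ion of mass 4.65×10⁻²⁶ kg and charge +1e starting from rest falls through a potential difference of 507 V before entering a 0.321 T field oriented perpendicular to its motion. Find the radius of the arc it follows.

Acceleration: |q|V = ½mv² ⇒ v = √(2|q|V/m) = √(2·1.602×10⁻¹⁹·507/4.65×10⁻²⁶) ≈ 5.910×10⁴ m/s.
In the field: r = mv/(|q|B) = (4.65×10⁻²⁶)(5.910×10⁴)/((1.602×10⁻¹⁹)(0.321)) ≈ 0.0534 m.

r ≈ 0.0534 m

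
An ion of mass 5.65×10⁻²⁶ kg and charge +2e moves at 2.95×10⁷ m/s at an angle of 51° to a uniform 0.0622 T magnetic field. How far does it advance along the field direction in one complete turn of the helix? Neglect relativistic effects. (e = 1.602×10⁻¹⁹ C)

v∥ = v cosθ = 2.95×10⁷·cos51° ≈ 1.856×10⁷ m/s.
T = 2πm/(|q|B) = 2π(5.65×10⁻²⁶)/((3.204×10⁻¹⁹)(0.0622)) ≈ 1.781×10⁻⁵ s.
pitch = v∥ T = (1.856×10⁷)(1.781×10⁻⁵) ≈ 331 m.

p ≈ 331 m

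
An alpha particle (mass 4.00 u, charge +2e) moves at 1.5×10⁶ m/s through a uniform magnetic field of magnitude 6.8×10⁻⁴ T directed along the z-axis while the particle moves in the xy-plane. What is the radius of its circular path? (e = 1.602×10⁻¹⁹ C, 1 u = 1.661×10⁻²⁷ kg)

The magnetic force provides the centripetal force: |q|vB = mv²/r.
r = mv/(|q|B) = (6.644×10⁻²⁷)(1.5×10⁶)/((3.204×10⁻¹⁹)(6.8×10⁻⁴)) ≈ 46 m.

r ≈ 46 m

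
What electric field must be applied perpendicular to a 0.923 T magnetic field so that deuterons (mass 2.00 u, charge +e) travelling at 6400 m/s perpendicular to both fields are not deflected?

E = 5910 V/m

For straight-line motion qE = qvB, so E = vB.
E = 6400 × 0.923 = 5910 V/m.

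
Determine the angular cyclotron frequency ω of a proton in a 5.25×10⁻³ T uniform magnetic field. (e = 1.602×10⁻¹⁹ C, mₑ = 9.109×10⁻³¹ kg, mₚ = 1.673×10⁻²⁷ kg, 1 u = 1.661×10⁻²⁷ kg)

ω = |q|B/m.
ω = (1.602×10⁻¹⁹)(5.25×10⁻³)/1.673×10⁻²⁷ ≈ 5.03×10⁵ rad/s.

ω ≈ 5.03×10⁵ rad/s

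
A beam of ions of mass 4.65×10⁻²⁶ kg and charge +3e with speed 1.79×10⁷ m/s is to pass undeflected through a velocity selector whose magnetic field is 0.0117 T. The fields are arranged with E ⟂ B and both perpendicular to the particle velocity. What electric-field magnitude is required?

For straight-line motion qE = qvB, so E = vB.
E = 1.79×10⁷ × 0.0117 = 2.09×10⁵ V/m.

E = 2.09×10⁵ V/m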